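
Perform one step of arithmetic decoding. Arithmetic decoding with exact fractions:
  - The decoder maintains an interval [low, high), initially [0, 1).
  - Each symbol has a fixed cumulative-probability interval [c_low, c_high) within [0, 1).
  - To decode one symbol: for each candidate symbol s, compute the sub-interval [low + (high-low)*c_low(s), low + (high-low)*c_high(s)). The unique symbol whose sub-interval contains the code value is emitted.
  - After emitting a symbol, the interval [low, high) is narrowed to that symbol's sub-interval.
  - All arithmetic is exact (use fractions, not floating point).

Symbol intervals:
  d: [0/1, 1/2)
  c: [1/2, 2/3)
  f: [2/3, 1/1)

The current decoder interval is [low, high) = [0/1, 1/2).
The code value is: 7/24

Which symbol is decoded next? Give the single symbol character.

Interval width = high − low = 1/2 − 0/1 = 1/2
Scaled code = (code − low) / width = (7/24 − 0/1) / 1/2 = 7/12
  d: [0/1, 1/2) 
  c: [1/2, 2/3) ← scaled code falls here ✓
  f: [2/3, 1/1) 

Answer: c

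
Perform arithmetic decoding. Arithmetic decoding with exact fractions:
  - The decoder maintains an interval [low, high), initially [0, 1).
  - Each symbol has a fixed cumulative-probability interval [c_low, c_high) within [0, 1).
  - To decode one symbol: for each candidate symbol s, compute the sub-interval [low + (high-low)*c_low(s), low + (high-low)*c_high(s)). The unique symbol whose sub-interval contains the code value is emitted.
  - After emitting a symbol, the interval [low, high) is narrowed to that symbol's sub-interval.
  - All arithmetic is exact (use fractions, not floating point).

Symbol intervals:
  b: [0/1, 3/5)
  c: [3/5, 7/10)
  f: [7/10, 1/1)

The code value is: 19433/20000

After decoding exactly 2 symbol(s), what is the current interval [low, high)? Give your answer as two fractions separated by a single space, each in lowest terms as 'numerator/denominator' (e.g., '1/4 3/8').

Step 1: interval [0/1, 1/1), width = 1/1 - 0/1 = 1/1
  'b': [0/1 + 1/1*0/1, 0/1 + 1/1*3/5) = [0/1, 3/5)
  'c': [0/1 + 1/1*3/5, 0/1 + 1/1*7/10) = [3/5, 7/10)
  'f': [0/1 + 1/1*7/10, 0/1 + 1/1*1/1) = [7/10, 1/1) <- contains code 19433/20000
  emit 'f', narrow to [7/10, 1/1)
Step 2: interval [7/10, 1/1), width = 1/1 - 7/10 = 3/10
  'b': [7/10 + 3/10*0/1, 7/10 + 3/10*3/5) = [7/10, 22/25)
  'c': [7/10 + 3/10*3/5, 7/10 + 3/10*7/10) = [22/25, 91/100)
  'f': [7/10 + 3/10*7/10, 7/10 + 3/10*1/1) = [91/100, 1/1) <- contains code 19433/20000
  emit 'f', narrow to [91/100, 1/1)

Answer: 91/100 1/1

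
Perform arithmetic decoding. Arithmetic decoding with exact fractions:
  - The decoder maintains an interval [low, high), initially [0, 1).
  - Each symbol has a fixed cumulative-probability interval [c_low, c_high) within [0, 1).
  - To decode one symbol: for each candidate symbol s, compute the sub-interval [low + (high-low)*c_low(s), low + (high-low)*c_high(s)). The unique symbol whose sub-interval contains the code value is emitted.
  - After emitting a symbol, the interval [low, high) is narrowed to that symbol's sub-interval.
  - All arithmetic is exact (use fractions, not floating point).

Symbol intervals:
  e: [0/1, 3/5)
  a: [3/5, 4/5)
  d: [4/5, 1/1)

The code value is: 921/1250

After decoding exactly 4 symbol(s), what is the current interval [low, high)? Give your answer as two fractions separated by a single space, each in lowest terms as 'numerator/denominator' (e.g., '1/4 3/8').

Step 1: interval [0/1, 1/1), width = 1/1 - 0/1 = 1/1
  'e': [0/1 + 1/1*0/1, 0/1 + 1/1*3/5) = [0/1, 3/5)
  'a': [0/1 + 1/1*3/5, 0/1 + 1/1*4/5) = [3/5, 4/5) <- contains code 921/1250
  'd': [0/1 + 1/1*4/5, 0/1 + 1/1*1/1) = [4/5, 1/1)
  emit 'a', narrow to [3/5, 4/5)
Step 2: interval [3/5, 4/5), width = 4/5 - 3/5 = 1/5
  'e': [3/5 + 1/5*0/1, 3/5 + 1/5*3/5) = [3/5, 18/25)
  'a': [3/5 + 1/5*3/5, 3/5 + 1/5*4/5) = [18/25, 19/25) <- contains code 921/1250
  'd': [3/5 + 1/5*4/5, 3/5 + 1/5*1/1) = [19/25, 4/5)
  emit 'a', narrow to [18/25, 19/25)
Step 3: interval [18/25, 19/25), width = 19/25 - 18/25 = 1/25
  'e': [18/25 + 1/25*0/1, 18/25 + 1/25*3/5) = [18/25, 93/125) <- contains code 921/1250
  'a': [18/25 + 1/25*3/5, 18/25 + 1/25*4/5) = [93/125, 94/125)
  'd': [18/25 + 1/25*4/5, 18/25 + 1/25*1/1) = [94/125, 19/25)
  emit 'e', narrow to [18/25, 93/125)
Step 4: interval [18/25, 93/125), width = 93/125 - 18/25 = 3/125
  'e': [18/25 + 3/125*0/1, 18/25 + 3/125*3/5) = [18/25, 459/625)
  'a': [18/25 + 3/125*3/5, 18/25 + 3/125*4/5) = [459/625, 462/625) <- contains code 921/1250
  'd': [18/25 + 3/125*4/5, 18/25 + 3/125*1/1) = [462/625, 93/125)
  emit 'a', narrow to [459/625, 462/625)

Answer: 459/625 462/625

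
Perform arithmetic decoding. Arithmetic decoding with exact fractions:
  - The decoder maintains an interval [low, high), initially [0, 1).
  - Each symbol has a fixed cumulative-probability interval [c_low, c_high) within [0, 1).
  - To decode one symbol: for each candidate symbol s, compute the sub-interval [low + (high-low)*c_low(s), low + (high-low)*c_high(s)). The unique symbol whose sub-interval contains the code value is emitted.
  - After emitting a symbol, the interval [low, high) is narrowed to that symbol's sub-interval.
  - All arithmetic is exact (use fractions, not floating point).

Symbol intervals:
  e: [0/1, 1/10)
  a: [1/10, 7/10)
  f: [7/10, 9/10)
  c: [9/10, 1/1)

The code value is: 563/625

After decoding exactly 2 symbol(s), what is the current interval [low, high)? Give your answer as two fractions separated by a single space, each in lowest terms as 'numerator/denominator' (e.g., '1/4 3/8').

Step 1: interval [0/1, 1/1), width = 1/1 - 0/1 = 1/1
  'e': [0/1 + 1/1*0/1, 0/1 + 1/1*1/10) = [0/1, 1/10)
  'a': [0/1 + 1/1*1/10, 0/1 + 1/1*7/10) = [1/10, 7/10)
  'f': [0/1 + 1/1*7/10, 0/1 + 1/1*9/10) = [7/10, 9/10)
  'c': [0/1 + 1/1*9/10, 0/1 + 1/1*1/1) = [9/10, 1/1) <- contains code 563/625
  emit 'c', narrow to [9/10, 1/1)
Step 2: interval [9/10, 1/1), width = 1/1 - 9/10 = 1/10
  'e': [9/10 + 1/10*0/1, 9/10 + 1/10*1/10) = [9/10, 91/100) <- contains code 563/625
  'a': [9/10 + 1/10*1/10, 9/10 + 1/10*7/10) = [91/100, 97/100)
  'f': [9/10 + 1/10*7/10, 9/10 + 1/10*9/10) = [97/100, 99/100)
  'c': [9/10 + 1/10*9/10, 9/10 + 1/10*1/1) = [99/100, 1/1)
  emit 'e', narrow to [9/10, 91/100)

Answer: 9/10 91/100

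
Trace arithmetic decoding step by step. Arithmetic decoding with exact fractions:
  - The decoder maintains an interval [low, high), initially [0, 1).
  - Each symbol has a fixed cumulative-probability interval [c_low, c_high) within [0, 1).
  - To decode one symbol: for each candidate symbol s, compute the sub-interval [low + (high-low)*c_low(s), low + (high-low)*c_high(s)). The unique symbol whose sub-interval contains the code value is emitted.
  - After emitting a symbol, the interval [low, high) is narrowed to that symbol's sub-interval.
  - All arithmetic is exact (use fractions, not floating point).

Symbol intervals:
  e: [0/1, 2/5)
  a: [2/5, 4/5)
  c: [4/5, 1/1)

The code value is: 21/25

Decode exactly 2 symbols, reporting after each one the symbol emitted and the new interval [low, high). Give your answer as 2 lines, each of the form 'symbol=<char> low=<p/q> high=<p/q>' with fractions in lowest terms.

Step 1: interval [0/1, 1/1), width = 1/1 - 0/1 = 1/1
  'e': [0/1 + 1/1*0/1, 0/1 + 1/1*2/5) = [0/1, 2/5)
  'a': [0/1 + 1/1*2/5, 0/1 + 1/1*4/5) = [2/5, 4/5)
  'c': [0/1 + 1/1*4/5, 0/1 + 1/1*1/1) = [4/5, 1/1) <- contains code 21/25
  emit 'c', narrow to [4/5, 1/1)
Step 2: interval [4/5, 1/1), width = 1/1 - 4/5 = 1/5
  'e': [4/5 + 1/5*0/1, 4/5 + 1/5*2/5) = [4/5, 22/25) <- contains code 21/25
  'a': [4/5 + 1/5*2/5, 4/5 + 1/5*4/5) = [22/25, 24/25)
  'c': [4/5 + 1/5*4/5, 4/5 + 1/5*1/1) = [24/25, 1/1)
  emit 'e', narrow to [4/5, 22/25)

Answer: symbol=c low=4/5 high=1/1
symbol=e low=4/5 high=22/25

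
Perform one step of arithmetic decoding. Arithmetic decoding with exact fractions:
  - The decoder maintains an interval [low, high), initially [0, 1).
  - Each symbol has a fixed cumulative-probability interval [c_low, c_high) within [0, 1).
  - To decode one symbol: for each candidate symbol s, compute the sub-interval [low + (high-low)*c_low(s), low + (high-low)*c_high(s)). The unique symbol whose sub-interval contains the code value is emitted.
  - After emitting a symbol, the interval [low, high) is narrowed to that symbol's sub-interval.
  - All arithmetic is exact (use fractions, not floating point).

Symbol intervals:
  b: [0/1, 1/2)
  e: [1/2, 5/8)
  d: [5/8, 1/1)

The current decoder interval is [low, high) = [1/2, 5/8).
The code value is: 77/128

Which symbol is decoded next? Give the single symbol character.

Interval width = high − low = 5/8 − 1/2 = 1/8
Scaled code = (code − low) / width = (77/128 − 1/2) / 1/8 = 13/16
  b: [0/1, 1/2) 
  e: [1/2, 5/8) 
  d: [5/8, 1/1) ← scaled code falls here ✓

Answer: d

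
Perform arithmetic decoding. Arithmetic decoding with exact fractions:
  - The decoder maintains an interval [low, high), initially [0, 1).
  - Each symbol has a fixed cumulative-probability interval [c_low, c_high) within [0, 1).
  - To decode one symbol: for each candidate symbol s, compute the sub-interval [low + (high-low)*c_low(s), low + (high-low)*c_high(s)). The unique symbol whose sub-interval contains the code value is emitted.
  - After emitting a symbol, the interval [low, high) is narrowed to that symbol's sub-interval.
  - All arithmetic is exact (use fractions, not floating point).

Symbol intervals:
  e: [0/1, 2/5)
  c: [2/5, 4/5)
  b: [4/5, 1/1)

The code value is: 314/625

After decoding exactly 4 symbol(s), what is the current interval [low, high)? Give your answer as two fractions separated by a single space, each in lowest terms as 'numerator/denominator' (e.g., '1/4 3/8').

Answer: 306/625 322/625

Derivation:
Step 1: interval [0/1, 1/1), width = 1/1 - 0/1 = 1/1
  'e': [0/1 + 1/1*0/1, 0/1 + 1/1*2/5) = [0/1, 2/5)
  'c': [0/1 + 1/1*2/5, 0/1 + 1/1*4/5) = [2/5, 4/5) <- contains code 314/625
  'b': [0/1 + 1/1*4/5, 0/1 + 1/1*1/1) = [4/5, 1/1)
  emit 'c', narrow to [2/5, 4/5)
Step 2: interval [2/5, 4/5), width = 4/5 - 2/5 = 2/5
  'e': [2/5 + 2/5*0/1, 2/5 + 2/5*2/5) = [2/5, 14/25) <- contains code 314/625
  'c': [2/5 + 2/5*2/5, 2/5 + 2/5*4/5) = [14/25, 18/25)
  'b': [2/5 + 2/5*4/5, 2/5 + 2/5*1/1) = [18/25, 4/5)
  emit 'e', narrow to [2/5, 14/25)
Step 3: interval [2/5, 14/25), width = 14/25 - 2/5 = 4/25
  'e': [2/5 + 4/25*0/1, 2/5 + 4/25*2/5) = [2/5, 58/125)
  'c': [2/5 + 4/25*2/5, 2/5 + 4/25*4/5) = [58/125, 66/125) <- contains code 314/625
  'b': [2/5 + 4/25*4/5, 2/5 + 4/25*1/1) = [66/125, 14/25)
  emit 'c', narrow to [58/125, 66/125)
Step 4: interval [58/125, 66/125), width = 66/125 - 58/125 = 8/125
  'e': [58/125 + 8/125*0/1, 58/125 + 8/125*2/5) = [58/125, 306/625)
  'c': [58/125 + 8/125*2/5, 58/125 + 8/125*4/5) = [306/625, 322/625) <- contains code 314/625
  'b': [58/125 + 8/125*4/5, 58/125 + 8/125*1/1) = [322/625, 66/125)
  emit 'c', narrow to [306/625, 322/625)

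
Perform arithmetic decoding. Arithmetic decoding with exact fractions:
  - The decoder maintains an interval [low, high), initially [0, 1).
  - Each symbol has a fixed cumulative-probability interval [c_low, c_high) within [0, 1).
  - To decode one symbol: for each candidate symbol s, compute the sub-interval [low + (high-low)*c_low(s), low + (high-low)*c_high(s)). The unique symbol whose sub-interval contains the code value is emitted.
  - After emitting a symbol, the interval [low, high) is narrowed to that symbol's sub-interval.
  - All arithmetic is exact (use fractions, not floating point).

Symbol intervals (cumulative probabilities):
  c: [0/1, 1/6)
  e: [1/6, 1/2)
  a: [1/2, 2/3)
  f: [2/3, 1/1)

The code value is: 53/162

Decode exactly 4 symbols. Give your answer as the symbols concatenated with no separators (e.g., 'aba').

Step 1: interval [0/1, 1/1), width = 1/1 - 0/1 = 1/1
  'c': [0/1 + 1/1*0/1, 0/1 + 1/1*1/6) = [0/1, 1/6)
  'e': [0/1 + 1/1*1/6, 0/1 + 1/1*1/2) = [1/6, 1/2) <- contains code 53/162
  'a': [0/1 + 1/1*1/2, 0/1 + 1/1*2/3) = [1/2, 2/3)
  'f': [0/1 + 1/1*2/3, 0/1 + 1/1*1/1) = [2/3, 1/1)
  emit 'e', narrow to [1/6, 1/2)
Step 2: interval [1/6, 1/2), width = 1/2 - 1/6 = 1/3
  'c': [1/6 + 1/3*0/1, 1/6 + 1/3*1/6) = [1/6, 2/9)
  'e': [1/6 + 1/3*1/6, 1/6 + 1/3*1/2) = [2/9, 1/3) <- contains code 53/162
  'a': [1/6 + 1/3*1/2, 1/6 + 1/3*2/3) = [1/3, 7/18)
  'f': [1/6 + 1/3*2/3, 1/6 + 1/3*1/1) = [7/18, 1/2)
  emit 'e', narrow to [2/9, 1/3)
Step 3: interval [2/9, 1/3), width = 1/3 - 2/9 = 1/9
  'c': [2/9 + 1/9*0/1, 2/9 + 1/9*1/6) = [2/9, 13/54)
  'e': [2/9 + 1/9*1/6, 2/9 + 1/9*1/2) = [13/54, 5/18)
  'a': [2/9 + 1/9*1/2, 2/9 + 1/9*2/3) = [5/18, 8/27)
  'f': [2/9 + 1/9*2/3, 2/9 + 1/9*1/1) = [8/27, 1/3) <- contains code 53/162
  emit 'f', narrow to [8/27, 1/3)
Step 4: interval [8/27, 1/3), width = 1/3 - 8/27 = 1/27
  'c': [8/27 + 1/27*0/1, 8/27 + 1/27*1/6) = [8/27, 49/162)
  'e': [8/27 + 1/27*1/6, 8/27 + 1/27*1/2) = [49/162, 17/54)
  'a': [8/27 + 1/27*1/2, 8/27 + 1/27*2/3) = [17/54, 26/81)
  'f': [8/27 + 1/27*2/3, 8/27 + 1/27*1/1) = [26/81, 1/3) <- contains code 53/162
  emit 'f', narrow to [26/81, 1/3)

Answer: eeff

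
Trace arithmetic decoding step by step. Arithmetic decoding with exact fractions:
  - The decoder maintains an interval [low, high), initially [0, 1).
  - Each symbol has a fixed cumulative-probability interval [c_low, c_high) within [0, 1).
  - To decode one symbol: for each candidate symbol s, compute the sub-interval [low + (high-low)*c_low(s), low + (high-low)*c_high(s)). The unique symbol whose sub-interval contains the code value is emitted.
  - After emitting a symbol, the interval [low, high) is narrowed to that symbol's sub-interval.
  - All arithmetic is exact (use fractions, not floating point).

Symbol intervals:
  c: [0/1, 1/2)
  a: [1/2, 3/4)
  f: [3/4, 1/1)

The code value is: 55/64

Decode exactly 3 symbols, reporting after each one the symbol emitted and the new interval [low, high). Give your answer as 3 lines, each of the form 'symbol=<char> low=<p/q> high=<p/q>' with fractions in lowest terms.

Step 1: interval [0/1, 1/1), width = 1/1 - 0/1 = 1/1
  'c': [0/1 + 1/1*0/1, 0/1 + 1/1*1/2) = [0/1, 1/2)
  'a': [0/1 + 1/1*1/2, 0/1 + 1/1*3/4) = [1/2, 3/4)
  'f': [0/1 + 1/1*3/4, 0/1 + 1/1*1/1) = [3/4, 1/1) <- contains code 55/64
  emit 'f', narrow to [3/4, 1/1)
Step 2: interval [3/4, 1/1), width = 1/1 - 3/4 = 1/4
  'c': [3/4 + 1/4*0/1, 3/4 + 1/4*1/2) = [3/4, 7/8) <- contains code 55/64
  'a': [3/4 + 1/4*1/2, 3/4 + 1/4*3/4) = [7/8, 15/16)
  'f': [3/4 + 1/4*3/4, 3/4 + 1/4*1/1) = [15/16, 1/1)
  emit 'c', narrow to [3/4, 7/8)
Step 3: interval [3/4, 7/8), width = 7/8 - 3/4 = 1/8
  'c': [3/4 + 1/8*0/1, 3/4 + 1/8*1/2) = [3/4, 13/16)
  'a': [3/4 + 1/8*1/2, 3/4 + 1/8*3/4) = [13/16, 27/32)
  'f': [3/4 + 1/8*3/4, 3/4 + 1/8*1/1) = [27/32, 7/8) <- contains code 55/64
  emit 'f', narrow to [27/32, 7/8)

Answer: symbol=f low=3/4 high=1/1
symbol=c low=3/4 high=7/8
symbol=f low=27/32 high=7/8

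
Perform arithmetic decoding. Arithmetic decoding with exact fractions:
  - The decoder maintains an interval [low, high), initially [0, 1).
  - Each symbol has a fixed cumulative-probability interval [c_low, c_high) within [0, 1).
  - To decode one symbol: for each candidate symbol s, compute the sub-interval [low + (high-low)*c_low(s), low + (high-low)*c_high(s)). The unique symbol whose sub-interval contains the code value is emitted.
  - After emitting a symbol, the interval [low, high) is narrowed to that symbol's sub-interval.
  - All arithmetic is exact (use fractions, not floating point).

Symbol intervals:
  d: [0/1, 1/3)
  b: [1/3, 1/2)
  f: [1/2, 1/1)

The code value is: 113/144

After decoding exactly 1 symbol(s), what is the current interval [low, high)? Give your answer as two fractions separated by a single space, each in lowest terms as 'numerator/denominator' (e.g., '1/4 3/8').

Answer: 1/2 1/1

Derivation:
Step 1: interval [0/1, 1/1), width = 1/1 - 0/1 = 1/1
  'd': [0/1 + 1/1*0/1, 0/1 + 1/1*1/3) = [0/1, 1/3)
  'b': [0/1 + 1/1*1/3, 0/1 + 1/1*1/2) = [1/3, 1/2)
  'f': [0/1 + 1/1*1/2, 0/1 + 1/1*1/1) = [1/2, 1/1) <- contains code 113/144
  emit 'f', narrow to [1/2, 1/1)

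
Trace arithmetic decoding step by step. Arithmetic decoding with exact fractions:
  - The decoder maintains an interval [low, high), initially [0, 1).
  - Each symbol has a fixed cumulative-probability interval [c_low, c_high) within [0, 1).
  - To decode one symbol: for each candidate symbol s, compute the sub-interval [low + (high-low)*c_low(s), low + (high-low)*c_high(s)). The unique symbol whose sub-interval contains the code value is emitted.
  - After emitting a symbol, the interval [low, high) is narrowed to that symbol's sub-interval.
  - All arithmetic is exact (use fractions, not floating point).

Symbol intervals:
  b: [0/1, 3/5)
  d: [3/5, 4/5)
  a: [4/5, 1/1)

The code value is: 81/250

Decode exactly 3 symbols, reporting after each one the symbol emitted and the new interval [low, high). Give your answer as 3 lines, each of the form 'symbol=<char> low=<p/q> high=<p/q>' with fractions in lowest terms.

Step 1: interval [0/1, 1/1), width = 1/1 - 0/1 = 1/1
  'b': [0/1 + 1/1*0/1, 0/1 + 1/1*3/5) = [0/1, 3/5) <- contains code 81/250
  'd': [0/1 + 1/1*3/5, 0/1 + 1/1*4/5) = [3/5, 4/5)
  'a': [0/1 + 1/1*4/5, 0/1 + 1/1*1/1) = [4/5, 1/1)
  emit 'b', narrow to [0/1, 3/5)
Step 2: interval [0/1, 3/5), width = 3/5 - 0/1 = 3/5
  'b': [0/1 + 3/5*0/1, 0/1 + 3/5*3/5) = [0/1, 9/25) <- contains code 81/250
  'd': [0/1 + 3/5*3/5, 0/1 + 3/5*4/5) = [9/25, 12/25)
  'a': [0/1 + 3/5*4/5, 0/1 + 3/5*1/1) = [12/25, 3/5)
  emit 'b', narrow to [0/1, 9/25)
Step 3: interval [0/1, 9/25), width = 9/25 - 0/1 = 9/25
  'b': [0/1 + 9/25*0/1, 0/1 + 9/25*3/5) = [0/1, 27/125)
  'd': [0/1 + 9/25*3/5, 0/1 + 9/25*4/5) = [27/125, 36/125)
  'a': [0/1 + 9/25*4/5, 0/1 + 9/25*1/1) = [36/125, 9/25) <- contains code 81/250
  emit 'a', narrow to [36/125, 9/25)

Answer: symbol=b low=0/1 high=3/5
symbol=b low=0/1 high=9/25
symbol=a low=36/125 high=9/25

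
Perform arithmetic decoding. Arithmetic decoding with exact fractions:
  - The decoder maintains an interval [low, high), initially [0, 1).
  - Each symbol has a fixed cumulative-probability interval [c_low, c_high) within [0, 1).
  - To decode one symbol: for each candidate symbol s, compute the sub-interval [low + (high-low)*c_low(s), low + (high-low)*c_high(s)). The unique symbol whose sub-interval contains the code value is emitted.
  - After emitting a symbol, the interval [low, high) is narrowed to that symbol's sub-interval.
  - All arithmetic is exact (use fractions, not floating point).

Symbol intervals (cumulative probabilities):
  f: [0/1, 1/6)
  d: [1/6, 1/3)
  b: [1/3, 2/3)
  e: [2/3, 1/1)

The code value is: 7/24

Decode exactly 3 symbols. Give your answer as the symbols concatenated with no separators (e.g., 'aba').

Answer: ded

Derivation:
Step 1: interval [0/1, 1/1), width = 1/1 - 0/1 = 1/1
  'f': [0/1 + 1/1*0/1, 0/1 + 1/1*1/6) = [0/1, 1/6)
  'd': [0/1 + 1/1*1/6, 0/1 + 1/1*1/3) = [1/6, 1/3) <- contains code 7/24
  'b': [0/1 + 1/1*1/3, 0/1 + 1/1*2/3) = [1/3, 2/3)
  'e': [0/1 + 1/1*2/3, 0/1 + 1/1*1/1) = [2/3, 1/1)
  emit 'd', narrow to [1/6, 1/3)
Step 2: interval [1/6, 1/3), width = 1/3 - 1/6 = 1/6
  'f': [1/6 + 1/6*0/1, 1/6 + 1/6*1/6) = [1/6, 7/36)
  'd': [1/6 + 1/6*1/6, 1/6 + 1/6*1/3) = [7/36, 2/9)
  'b': [1/6 + 1/6*1/3, 1/6 + 1/6*2/3) = [2/9, 5/18)
  'e': [1/6 + 1/6*2/3, 1/6 + 1/6*1/1) = [5/18, 1/3) <- contains code 7/24
  emit 'e', narrow to [5/18, 1/3)
Step 3: interval [5/18, 1/3), width = 1/3 - 5/18 = 1/18
  'f': [5/18 + 1/18*0/1, 5/18 + 1/18*1/6) = [5/18, 31/108)
  'd': [5/18 + 1/18*1/6, 5/18 + 1/18*1/3) = [31/108, 8/27) <- contains code 7/24
  'b': [5/18 + 1/18*1/3, 5/18 + 1/18*2/3) = [8/27, 17/54)
  'e': [5/18 + 1/18*2/3, 5/18 + 1/18*1/1) = [17/54, 1/3)
  emit 'd', narrow to [31/108, 8/27)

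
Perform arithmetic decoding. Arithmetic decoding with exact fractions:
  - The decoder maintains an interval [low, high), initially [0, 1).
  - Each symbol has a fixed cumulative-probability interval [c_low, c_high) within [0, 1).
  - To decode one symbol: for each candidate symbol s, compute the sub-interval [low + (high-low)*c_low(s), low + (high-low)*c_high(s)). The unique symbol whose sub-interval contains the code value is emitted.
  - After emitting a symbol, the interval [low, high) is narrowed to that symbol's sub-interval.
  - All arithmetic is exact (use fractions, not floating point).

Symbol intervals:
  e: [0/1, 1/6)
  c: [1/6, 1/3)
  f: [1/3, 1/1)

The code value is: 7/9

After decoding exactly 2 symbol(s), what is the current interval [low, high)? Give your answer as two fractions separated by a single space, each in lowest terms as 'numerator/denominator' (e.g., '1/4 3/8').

Answer: 5/9 1/1

Derivation:
Step 1: interval [0/1, 1/1), width = 1/1 - 0/1 = 1/1
  'e': [0/1 + 1/1*0/1, 0/1 + 1/1*1/6) = [0/1, 1/6)
  'c': [0/1 + 1/1*1/6, 0/1 + 1/1*1/3) = [1/6, 1/3)
  'f': [0/1 + 1/1*1/3, 0/1 + 1/1*1/1) = [1/3, 1/1) <- contains code 7/9
  emit 'f', narrow to [1/3, 1/1)
Step 2: interval [1/3, 1/1), width = 1/1 - 1/3 = 2/3
  'e': [1/3 + 2/3*0/1, 1/3 + 2/3*1/6) = [1/3, 4/9)
  'c': [1/3 + 2/3*1/6, 1/3 + 2/3*1/3) = [4/9, 5/9)
  'f': [1/3 + 2/3*1/3, 1/3 + 2/3*1/1) = [5/9, 1/1) <- contains code 7/9
  emit 'f', narrow to [5/9, 1/1)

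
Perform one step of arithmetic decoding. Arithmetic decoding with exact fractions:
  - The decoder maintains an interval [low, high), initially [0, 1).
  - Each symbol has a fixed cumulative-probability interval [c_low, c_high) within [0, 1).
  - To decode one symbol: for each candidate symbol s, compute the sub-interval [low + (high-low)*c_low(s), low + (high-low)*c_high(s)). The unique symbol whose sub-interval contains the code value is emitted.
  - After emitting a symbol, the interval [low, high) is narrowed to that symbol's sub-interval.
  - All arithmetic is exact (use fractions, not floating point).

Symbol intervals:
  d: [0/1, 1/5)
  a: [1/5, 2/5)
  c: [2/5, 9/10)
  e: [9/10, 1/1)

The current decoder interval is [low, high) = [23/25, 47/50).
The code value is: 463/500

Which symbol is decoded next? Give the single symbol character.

Interval width = high − low = 47/50 − 23/25 = 1/50
Scaled code = (code − low) / width = (463/500 − 23/25) / 1/50 = 3/10
  d: [0/1, 1/5) 
  a: [1/5, 2/5) ← scaled code falls here ✓
  c: [2/5, 9/10) 
  e: [9/10, 1/1) 

Answer: a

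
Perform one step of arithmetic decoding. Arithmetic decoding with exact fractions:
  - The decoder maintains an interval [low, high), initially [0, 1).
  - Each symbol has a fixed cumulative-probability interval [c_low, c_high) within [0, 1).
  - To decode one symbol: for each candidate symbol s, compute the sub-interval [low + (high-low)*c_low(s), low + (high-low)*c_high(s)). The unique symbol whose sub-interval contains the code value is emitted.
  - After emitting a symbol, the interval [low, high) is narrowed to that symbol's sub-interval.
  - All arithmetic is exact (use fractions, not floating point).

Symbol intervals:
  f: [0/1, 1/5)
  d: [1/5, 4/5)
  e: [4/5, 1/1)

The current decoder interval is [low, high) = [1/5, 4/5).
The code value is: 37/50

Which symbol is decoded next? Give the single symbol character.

Answer: e

Derivation:
Interval width = high − low = 4/5 − 1/5 = 3/5
Scaled code = (code − low) / width = (37/50 − 1/5) / 3/5 = 9/10
  f: [0/1, 1/5) 
  d: [1/5, 4/5) 
  e: [4/5, 1/1) ← scaled code falls here ✓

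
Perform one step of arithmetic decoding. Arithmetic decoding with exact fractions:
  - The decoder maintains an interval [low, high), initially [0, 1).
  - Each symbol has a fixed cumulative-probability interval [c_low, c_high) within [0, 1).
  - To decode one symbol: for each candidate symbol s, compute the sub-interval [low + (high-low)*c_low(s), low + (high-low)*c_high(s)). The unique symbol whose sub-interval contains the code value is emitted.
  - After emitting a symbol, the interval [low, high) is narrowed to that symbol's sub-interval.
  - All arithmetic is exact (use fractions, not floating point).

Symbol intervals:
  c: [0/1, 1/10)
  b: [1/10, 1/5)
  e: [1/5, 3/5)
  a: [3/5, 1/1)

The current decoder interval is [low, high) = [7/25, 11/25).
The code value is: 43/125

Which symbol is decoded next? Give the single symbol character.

Interval width = high − low = 11/25 − 7/25 = 4/25
Scaled code = (code − low) / width = (43/125 − 7/25) / 4/25 = 2/5
  c: [0/1, 1/10) 
  b: [1/10, 1/5) 
  e: [1/5, 3/5) ← scaled code falls here ✓
  a: [3/5, 1/1) 

Answer: e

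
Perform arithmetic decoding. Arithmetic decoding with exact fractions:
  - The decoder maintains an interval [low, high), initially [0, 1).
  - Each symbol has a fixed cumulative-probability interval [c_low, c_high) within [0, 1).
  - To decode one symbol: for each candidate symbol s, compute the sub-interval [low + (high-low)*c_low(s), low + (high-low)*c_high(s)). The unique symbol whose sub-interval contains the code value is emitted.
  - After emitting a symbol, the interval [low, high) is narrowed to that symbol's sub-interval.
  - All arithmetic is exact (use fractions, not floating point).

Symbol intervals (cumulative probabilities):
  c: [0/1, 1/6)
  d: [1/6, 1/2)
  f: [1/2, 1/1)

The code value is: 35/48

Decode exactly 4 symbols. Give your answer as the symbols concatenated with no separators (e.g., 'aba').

Answer: fdff

Derivation:
Step 1: interval [0/1, 1/1), width = 1/1 - 0/1 = 1/1
  'c': [0/1 + 1/1*0/1, 0/1 + 1/1*1/6) = [0/1, 1/6)
  'd': [0/1 + 1/1*1/6, 0/1 + 1/1*1/2) = [1/6, 1/2)
  'f': [0/1 + 1/1*1/2, 0/1 + 1/1*1/1) = [1/2, 1/1) <- contains code 35/48
  emit 'f', narrow to [1/2, 1/1)
Step 2: interval [1/2, 1/1), width = 1/1 - 1/2 = 1/2
  'c': [1/2 + 1/2*0/1, 1/2 + 1/2*1/6) = [1/2, 7/12)
  'd': [1/2 + 1/2*1/6, 1/2 + 1/2*1/2) = [7/12, 3/4) <- contains code 35/48
  'f': [1/2 + 1/2*1/2, 1/2 + 1/2*1/1) = [3/4, 1/1)
  emit 'd', narrow to [7/12, 3/4)
Step 3: interval [7/12, 3/4), width = 3/4 - 7/12 = 1/6
  'c': [7/12 + 1/6*0/1, 7/12 + 1/6*1/6) = [7/12, 11/18)
  'd': [7/12 + 1/6*1/6, 7/12 + 1/6*1/2) = [11/18, 2/3)
  'f': [7/12 + 1/6*1/2, 7/12 + 1/6*1/1) = [2/3, 3/4) <- contains code 35/48
  emit 'f', narrow to [2/3, 3/4)
Step 4: interval [2/3, 3/4), width = 3/4 - 2/3 = 1/12
  'c': [2/3 + 1/12*0/1, 2/3 + 1/12*1/6) = [2/3, 49/72)
  'd': [2/3 + 1/12*1/6, 2/3 + 1/12*1/2) = [49/72, 17/24)
  'f': [2/3 + 1/12*1/2, 2/3 + 1/12*1/1) = [17/24, 3/4) <- contains code 35/48
  emit 'f', narrow to [17/24, 3/4)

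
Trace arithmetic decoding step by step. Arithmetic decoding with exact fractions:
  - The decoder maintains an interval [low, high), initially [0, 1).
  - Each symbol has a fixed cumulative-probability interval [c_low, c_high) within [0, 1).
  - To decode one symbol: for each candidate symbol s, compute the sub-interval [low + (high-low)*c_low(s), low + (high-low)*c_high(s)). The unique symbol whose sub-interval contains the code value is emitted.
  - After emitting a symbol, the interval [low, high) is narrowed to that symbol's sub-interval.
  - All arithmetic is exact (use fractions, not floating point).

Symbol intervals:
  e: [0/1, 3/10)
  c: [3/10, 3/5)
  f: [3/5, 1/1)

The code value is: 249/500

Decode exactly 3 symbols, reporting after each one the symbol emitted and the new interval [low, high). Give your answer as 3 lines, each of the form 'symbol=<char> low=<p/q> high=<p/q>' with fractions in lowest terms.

Step 1: interval [0/1, 1/1), width = 1/1 - 0/1 = 1/1
  'e': [0/1 + 1/1*0/1, 0/1 + 1/1*3/10) = [0/1, 3/10)
  'c': [0/1 + 1/1*3/10, 0/1 + 1/1*3/5) = [3/10, 3/5) <- contains code 249/500
  'f': [0/1 + 1/1*3/5, 0/1 + 1/1*1/1) = [3/5, 1/1)
  emit 'c', narrow to [3/10, 3/5)
Step 2: interval [3/10, 3/5), width = 3/5 - 3/10 = 3/10
  'e': [3/10 + 3/10*0/1, 3/10 + 3/10*3/10) = [3/10, 39/100)
  'c': [3/10 + 3/10*3/10, 3/10 + 3/10*3/5) = [39/100, 12/25)
  'f': [3/10 + 3/10*3/5, 3/10 + 3/10*1/1) = [12/25, 3/5) <- contains code 249/500
  emit 'f', narrow to [12/25, 3/5)
Step 3: interval [12/25, 3/5), width = 3/5 - 12/25 = 3/25
  'e': [12/25 + 3/25*0/1, 12/25 + 3/25*3/10) = [12/25, 129/250) <- contains code 249/500
  'c': [12/25 + 3/25*3/10, 12/25 + 3/25*3/5) = [129/250, 69/125)
  'f': [12/25 + 3/25*3/5, 12/25 + 3/25*1/1) = [69/125, 3/5)
  emit 'e', narrow to [12/25, 129/250)

Answer: symbol=c low=3/10 high=3/5
symbol=f low=12/25 high=3/5
symbol=e low=12/25 high=129/250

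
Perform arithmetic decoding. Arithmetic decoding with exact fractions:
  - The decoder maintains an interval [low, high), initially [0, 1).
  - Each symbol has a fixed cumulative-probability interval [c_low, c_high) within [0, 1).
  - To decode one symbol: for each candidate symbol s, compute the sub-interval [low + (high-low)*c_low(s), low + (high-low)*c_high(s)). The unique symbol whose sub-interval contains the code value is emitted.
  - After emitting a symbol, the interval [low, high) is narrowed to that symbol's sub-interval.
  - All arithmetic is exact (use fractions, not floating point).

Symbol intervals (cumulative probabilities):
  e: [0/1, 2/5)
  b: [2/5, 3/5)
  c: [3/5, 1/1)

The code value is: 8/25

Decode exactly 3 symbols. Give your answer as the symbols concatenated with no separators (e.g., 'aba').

Answer: ecb

Derivation:
Step 1: interval [0/1, 1/1), width = 1/1 - 0/1 = 1/1
  'e': [0/1 + 1/1*0/1, 0/1 + 1/1*2/5) = [0/1, 2/5) <- contains code 8/25
  'b': [0/1 + 1/1*2/5, 0/1 + 1/1*3/5) = [2/5, 3/5)
  'c': [0/1 + 1/1*3/5, 0/1 + 1/1*1/1) = [3/5, 1/1)
  emit 'e', narrow to [0/1, 2/5)
Step 2: interval [0/1, 2/5), width = 2/5 - 0/1 = 2/5
  'e': [0/1 + 2/5*0/1, 0/1 + 2/5*2/5) = [0/1, 4/25)
  'b': [0/1 + 2/5*2/5, 0/1 + 2/5*3/5) = [4/25, 6/25)
  'c': [0/1 + 2/5*3/5, 0/1 + 2/5*1/1) = [6/25, 2/5) <- contains code 8/25
  emit 'c', narrow to [6/25, 2/5)
Step 3: interval [6/25, 2/5), width = 2/5 - 6/25 = 4/25
  'e': [6/25 + 4/25*0/1, 6/25 + 4/25*2/5) = [6/25, 38/125)
  'b': [6/25 + 4/25*2/5, 6/25 + 4/25*3/5) = [38/125, 42/125) <- contains code 8/25
  'c': [6/25 + 4/25*3/5, 6/25 + 4/25*1/1) = [42/125, 2/5)
  emit 'b', narrow to [38/125, 42/125)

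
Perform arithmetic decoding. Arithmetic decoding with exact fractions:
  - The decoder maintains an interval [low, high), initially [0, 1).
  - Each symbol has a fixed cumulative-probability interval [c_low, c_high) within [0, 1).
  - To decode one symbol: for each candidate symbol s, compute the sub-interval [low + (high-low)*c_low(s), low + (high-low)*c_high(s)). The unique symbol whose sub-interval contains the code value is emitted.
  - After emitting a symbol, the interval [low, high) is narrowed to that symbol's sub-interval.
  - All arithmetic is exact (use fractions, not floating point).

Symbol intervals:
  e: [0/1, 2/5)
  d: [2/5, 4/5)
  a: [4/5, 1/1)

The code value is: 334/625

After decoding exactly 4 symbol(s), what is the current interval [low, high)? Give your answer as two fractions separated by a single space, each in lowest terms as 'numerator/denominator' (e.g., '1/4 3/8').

Step 1: interval [0/1, 1/1), width = 1/1 - 0/1 = 1/1
  'e': [0/1 + 1/1*0/1, 0/1 + 1/1*2/5) = [0/1, 2/5)
  'd': [0/1 + 1/1*2/5, 0/1 + 1/1*4/5) = [2/5, 4/5) <- contains code 334/625
  'a': [0/1 + 1/1*4/5, 0/1 + 1/1*1/1) = [4/5, 1/1)
  emit 'd', narrow to [2/5, 4/5)
Step 2: interval [2/5, 4/5), width = 4/5 - 2/5 = 2/5
  'e': [2/5 + 2/5*0/1, 2/5 + 2/5*2/5) = [2/5, 14/25) <- contains code 334/625
  'd': [2/5 + 2/5*2/5, 2/5 + 2/5*4/5) = [14/25, 18/25)
  'a': [2/5 + 2/5*4/5, 2/5 + 2/5*1/1) = [18/25, 4/5)
  emit 'e', narrow to [2/5, 14/25)
Step 3: interval [2/5, 14/25), width = 14/25 - 2/5 = 4/25
  'e': [2/5 + 4/25*0/1, 2/5 + 4/25*2/5) = [2/5, 58/125)
  'd': [2/5 + 4/25*2/5, 2/5 + 4/25*4/5) = [58/125, 66/125)
  'a': [2/5 + 4/25*4/5, 2/5 + 4/25*1/1) = [66/125, 14/25) <- contains code 334/625
  emit 'a', narrow to [66/125, 14/25)
Step 4: interval [66/125, 14/25), width = 14/25 - 66/125 = 4/125
  'e': [66/125 + 4/125*0/1, 66/125 + 4/125*2/5) = [66/125, 338/625) <- contains code 334/625
  'd': [66/125 + 4/125*2/5, 66/125 + 4/125*4/5) = [338/625, 346/625)
  'a': [66/125 + 4/125*4/5, 66/125 + 4/125*1/1) = [346/625, 14/25)
  emit 'e', narrow to [66/125, 338/625)

Answer: 66/125 338/625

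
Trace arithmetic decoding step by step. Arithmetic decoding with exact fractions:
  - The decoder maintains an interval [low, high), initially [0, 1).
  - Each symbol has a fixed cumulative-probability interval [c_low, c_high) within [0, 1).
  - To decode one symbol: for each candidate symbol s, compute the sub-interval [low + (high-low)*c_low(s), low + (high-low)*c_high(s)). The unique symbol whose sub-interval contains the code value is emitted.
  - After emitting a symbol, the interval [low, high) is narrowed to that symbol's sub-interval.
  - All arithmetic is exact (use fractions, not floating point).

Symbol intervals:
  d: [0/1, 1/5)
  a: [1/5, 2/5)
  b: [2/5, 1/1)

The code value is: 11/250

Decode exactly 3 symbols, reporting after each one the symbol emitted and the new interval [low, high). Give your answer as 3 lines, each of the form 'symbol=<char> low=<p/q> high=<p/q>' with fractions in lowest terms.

Step 1: interval [0/1, 1/1), width = 1/1 - 0/1 = 1/1
  'd': [0/1 + 1/1*0/1, 0/1 + 1/1*1/5) = [0/1, 1/5) <- contains code 11/250
  'a': [0/1 + 1/1*1/5, 0/1 + 1/1*2/5) = [1/5, 2/5)
  'b': [0/1 + 1/1*2/5, 0/1 + 1/1*1/1) = [2/5, 1/1)
  emit 'd', narrow to [0/1, 1/5)
Step 2: interval [0/1, 1/5), width = 1/5 - 0/1 = 1/5
  'd': [0/1 + 1/5*0/1, 0/1 + 1/5*1/5) = [0/1, 1/25)
  'a': [0/1 + 1/5*1/5, 0/1 + 1/5*2/5) = [1/25, 2/25) <- contains code 11/250
  'b': [0/1 + 1/5*2/5, 0/1 + 1/5*1/1) = [2/25, 1/5)
  emit 'a', narrow to [1/25, 2/25)
Step 3: interval [1/25, 2/25), width = 2/25 - 1/25 = 1/25
  'd': [1/25 + 1/25*0/1, 1/25 + 1/25*1/5) = [1/25, 6/125) <- contains code 11/250
  'a': [1/25 + 1/25*1/5, 1/25 + 1/25*2/5) = [6/125, 7/125)
  'b': [1/25 + 1/25*2/5, 1/25 + 1/25*1/1) = [7/125, 2/25)
  emit 'd', narrow to [1/25, 6/125)

Answer: symbol=d low=0/1 high=1/5
symbol=a low=1/25 high=2/25
symbol=d low=1/25 high=6/125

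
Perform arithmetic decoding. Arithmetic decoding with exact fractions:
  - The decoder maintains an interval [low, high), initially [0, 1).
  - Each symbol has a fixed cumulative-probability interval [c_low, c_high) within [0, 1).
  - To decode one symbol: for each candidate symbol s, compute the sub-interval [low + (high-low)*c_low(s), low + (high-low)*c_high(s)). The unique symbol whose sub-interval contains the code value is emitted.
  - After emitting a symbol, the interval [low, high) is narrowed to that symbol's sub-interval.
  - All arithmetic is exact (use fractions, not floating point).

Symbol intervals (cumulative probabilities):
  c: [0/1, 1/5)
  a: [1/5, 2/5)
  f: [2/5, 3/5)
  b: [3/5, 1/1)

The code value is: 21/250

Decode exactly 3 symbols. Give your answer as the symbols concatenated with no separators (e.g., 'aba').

Answer: cfc

Derivation:
Step 1: interval [0/1, 1/1), width = 1/1 - 0/1 = 1/1
  'c': [0/1 + 1/1*0/1, 0/1 + 1/1*1/5) = [0/1, 1/5) <- contains code 21/250
  'a': [0/1 + 1/1*1/5, 0/1 + 1/1*2/5) = [1/5, 2/5)
  'f': [0/1 + 1/1*2/5, 0/1 + 1/1*3/5) = [2/5, 3/5)
  'b': [0/1 + 1/1*3/5, 0/1 + 1/1*1/1) = [3/5, 1/1)
  emit 'c', narrow to [0/1, 1/5)
Step 2: interval [0/1, 1/5), width = 1/5 - 0/1 = 1/5
  'c': [0/1 + 1/5*0/1, 0/1 + 1/5*1/5) = [0/1, 1/25)
  'a': [0/1 + 1/5*1/5, 0/1 + 1/5*2/5) = [1/25, 2/25)
  'f': [0/1 + 1/5*2/5, 0/1 + 1/5*3/5) = [2/25, 3/25) <- contains code 21/250
  'b': [0/1 + 1/5*3/5, 0/1 + 1/5*1/1) = [3/25, 1/5)
  emit 'f', narrow to [2/25, 3/25)
Step 3: interval [2/25, 3/25), width = 3/25 - 2/25 = 1/25
  'c': [2/25 + 1/25*0/1, 2/25 + 1/25*1/5) = [2/25, 11/125) <- contains code 21/250
  'a': [2/25 + 1/25*1/5, 2/25 + 1/25*2/5) = [11/125, 12/125)
  'f': [2/25 + 1/25*2/5, 2/25 + 1/25*3/5) = [12/125, 13/125)
  'b': [2/25 + 1/25*3/5, 2/25 + 1/25*1/1) = [13/125, 3/25)
  emit 'c', narrow to [2/25, 11/125)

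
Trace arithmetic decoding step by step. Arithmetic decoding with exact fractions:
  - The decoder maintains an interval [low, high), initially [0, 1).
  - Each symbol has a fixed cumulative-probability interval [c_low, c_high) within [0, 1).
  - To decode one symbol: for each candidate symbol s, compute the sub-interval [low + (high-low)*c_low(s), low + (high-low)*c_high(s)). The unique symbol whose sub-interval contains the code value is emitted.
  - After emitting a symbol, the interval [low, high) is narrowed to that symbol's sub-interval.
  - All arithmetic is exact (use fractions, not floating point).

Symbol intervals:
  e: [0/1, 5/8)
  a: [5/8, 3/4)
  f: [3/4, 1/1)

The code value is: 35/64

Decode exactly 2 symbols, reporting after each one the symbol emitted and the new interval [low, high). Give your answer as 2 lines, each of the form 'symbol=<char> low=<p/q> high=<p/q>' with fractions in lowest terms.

Answer: symbol=e low=0/1 high=5/8
symbol=f low=15/32 high=5/8

Derivation:
Step 1: interval [0/1, 1/1), width = 1/1 - 0/1 = 1/1
  'e': [0/1 + 1/1*0/1, 0/1 + 1/1*5/8) = [0/1, 5/8) <- contains code 35/64
  'a': [0/1 + 1/1*5/8, 0/1 + 1/1*3/4) = [5/8, 3/4)
  'f': [0/1 + 1/1*3/4, 0/1 + 1/1*1/1) = [3/4, 1/1)
  emit 'e', narrow to [0/1, 5/8)
Step 2: interval [0/1, 5/8), width = 5/8 - 0/1 = 5/8
  'e': [0/1 + 5/8*0/1, 0/1 + 5/8*5/8) = [0/1, 25/64)
  'a': [0/1 + 5/8*5/8, 0/1 + 5/8*3/4) = [25/64, 15/32)
  'f': [0/1 + 5/8*3/4, 0/1 + 5/8*1/1) = [15/32, 5/8) <- contains code 35/64
  emit 'f', narrow to [15/32, 5/8)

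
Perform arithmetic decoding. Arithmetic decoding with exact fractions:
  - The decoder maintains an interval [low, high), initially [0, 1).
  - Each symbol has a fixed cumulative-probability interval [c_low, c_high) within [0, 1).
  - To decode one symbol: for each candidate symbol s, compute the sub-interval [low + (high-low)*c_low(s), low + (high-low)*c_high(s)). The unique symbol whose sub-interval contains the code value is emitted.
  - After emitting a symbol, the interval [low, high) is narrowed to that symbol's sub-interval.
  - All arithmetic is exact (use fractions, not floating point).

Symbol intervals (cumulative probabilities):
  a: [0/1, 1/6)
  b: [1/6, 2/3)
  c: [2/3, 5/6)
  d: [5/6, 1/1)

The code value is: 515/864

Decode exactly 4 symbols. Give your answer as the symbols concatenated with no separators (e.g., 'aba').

Answer: bdad

Derivation:
Step 1: interval [0/1, 1/1), width = 1/1 - 0/1 = 1/1
  'a': [0/1 + 1/1*0/1, 0/1 + 1/1*1/6) = [0/1, 1/6)
  'b': [0/1 + 1/1*1/6, 0/1 + 1/1*2/3) = [1/6, 2/3) <- contains code 515/864
  'c': [0/1 + 1/1*2/3, 0/1 + 1/1*5/6) = [2/3, 5/6)
  'd': [0/1 + 1/1*5/6, 0/1 + 1/1*1/1) = [5/6, 1/1)
  emit 'b', narrow to [1/6, 2/3)
Step 2: interval [1/6, 2/3), width = 2/3 - 1/6 = 1/2
  'a': [1/6 + 1/2*0/1, 1/6 + 1/2*1/6) = [1/6, 1/4)
  'b': [1/6 + 1/2*1/6, 1/6 + 1/2*2/3) = [1/4, 1/2)
  'c': [1/6 + 1/2*2/3, 1/6 + 1/2*5/6) = [1/2, 7/12)
  'd': [1/6 + 1/2*5/6, 1/6 + 1/2*1/1) = [7/12, 2/3) <- contains code 515/864
  emit 'd', narrow to [7/12, 2/3)
Step 3: interval [7/12, 2/3), width = 2/3 - 7/12 = 1/12
  'a': [7/12 + 1/12*0/1, 7/12 + 1/12*1/6) = [7/12, 43/72) <- contains code 515/864
  'b': [7/12 + 1/12*1/6, 7/12 + 1/12*2/3) = [43/72, 23/36)
  'c': [7/12 + 1/12*2/3, 7/12 + 1/12*5/6) = [23/36, 47/72)
  'd': [7/12 + 1/12*5/6, 7/12 + 1/12*1/1) = [47/72, 2/3)
  emit 'a', narrow to [7/12, 43/72)
Step 4: interval [7/12, 43/72), width = 43/72 - 7/12 = 1/72
  'a': [7/12 + 1/72*0/1, 7/12 + 1/72*1/6) = [7/12, 253/432)
  'b': [7/12 + 1/72*1/6, 7/12 + 1/72*2/3) = [253/432, 16/27)
  'c': [7/12 + 1/72*2/3, 7/12 + 1/72*5/6) = [16/27, 257/432)
  'd': [7/12 + 1/72*5/6, 7/12 + 1/72*1/1) = [257/432, 43/72) <- contains code 515/864
  emit 'd', narrow to [257/432, 43/72)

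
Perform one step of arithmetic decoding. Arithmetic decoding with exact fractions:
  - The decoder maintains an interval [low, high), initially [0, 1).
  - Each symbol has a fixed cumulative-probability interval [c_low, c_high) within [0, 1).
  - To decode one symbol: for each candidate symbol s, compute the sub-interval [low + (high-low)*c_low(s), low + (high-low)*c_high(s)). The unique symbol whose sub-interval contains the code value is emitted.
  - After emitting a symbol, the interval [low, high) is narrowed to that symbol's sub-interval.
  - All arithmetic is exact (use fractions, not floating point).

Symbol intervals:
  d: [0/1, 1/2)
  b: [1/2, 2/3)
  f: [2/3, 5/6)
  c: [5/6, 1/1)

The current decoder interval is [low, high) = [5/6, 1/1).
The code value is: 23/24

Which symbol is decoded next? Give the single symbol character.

Answer: f

Derivation:
Interval width = high − low = 1/1 − 5/6 = 1/6
Scaled code = (code − low) / width = (23/24 − 5/6) / 1/6 = 3/4
  d: [0/1, 1/2) 
  b: [1/2, 2/3) 
  f: [2/3, 5/6) ← scaled code falls here ✓
  c: [5/6, 1/1) 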